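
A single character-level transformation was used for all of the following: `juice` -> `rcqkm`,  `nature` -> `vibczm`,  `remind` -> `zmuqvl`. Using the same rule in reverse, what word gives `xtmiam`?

It's a constant shift of +8 (ROT8).
Decoding xtmiam: x−8=p, t−8=l, m−8=e, i−8=a, a−8=s, m−8=e.

please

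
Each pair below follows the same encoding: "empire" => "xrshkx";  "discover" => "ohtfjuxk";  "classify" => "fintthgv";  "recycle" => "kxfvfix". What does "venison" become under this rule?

uxahtja

e(4)→x(23) and m(12)→r(17) fit y≡9x+13 (mod 26); the inverse of 9 mod 26 is 3. Each letter's alphabet position (a=0..z=25) is mapped through 9·x+13 mod 26 — an affine cipher.
For venison: v(21)→9·21+13≡20=u; e(4)→9·4+13≡23=x; n(13)→9·13+13≡0=a; i(8)→9·8+13≡7=h; s(18)→9·18+13≡19=t; o(14)→9·14+13≡9=j; n(13)→9·13+13≡0=a (all mod 26).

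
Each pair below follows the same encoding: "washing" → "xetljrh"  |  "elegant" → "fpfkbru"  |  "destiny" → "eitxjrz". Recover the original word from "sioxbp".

rental

A repeating key of period 2 is used — shifts +1, +4 over and over.
Reversing it on sioxbp: s−1=r, i−4=e, o−1=n, x−4=t, b−1=a, p−4=l.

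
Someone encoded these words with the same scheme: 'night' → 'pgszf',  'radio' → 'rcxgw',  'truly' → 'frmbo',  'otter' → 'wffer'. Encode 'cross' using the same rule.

n(13)→p(15) and i(8)→g(6) fit y≡7x+2 (mod 26); the inverse of 7 mod 26 is 15. This is an affine cipher: with a=0,…,z=25, each position x becomes (7x+2) mod 26.
Applying it to cross: c(2)→7·2+2≡16=q; r(17)→7·17+2≡17=r; o(14)→7·14+2≡22=w; s(18)→7·18+2≡24=y; s(18)→7·18+2≡24=y (all mod 26).

qrwyy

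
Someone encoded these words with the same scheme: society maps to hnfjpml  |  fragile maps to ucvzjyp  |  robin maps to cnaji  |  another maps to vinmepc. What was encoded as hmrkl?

Treating letters as 0–25, the rule is x ↦ 5x + 21 (mod 26).
Reversing it on hmrkl: h(7)→21·(7−21)≡18=s; m(12)→21·(12−21)≡19=t; r(17)→21·(17−21)≡20=u; k(10)→21·(10−21)≡3=d; l(11)→21·(11−21)≡24=y (all mod 26).

study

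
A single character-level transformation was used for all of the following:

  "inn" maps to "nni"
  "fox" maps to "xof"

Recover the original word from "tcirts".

The word is simply reversed.
Decoding tcirts: then reverse → strict.

strict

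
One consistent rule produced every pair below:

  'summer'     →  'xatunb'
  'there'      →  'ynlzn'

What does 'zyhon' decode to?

In summer: s→x is +5, u→a is +6, m→t is +7, m→u is +8 — the shift increases by 1 each position. Letter i (0-indexed) is shifted by i+5, so successive shifts are 5, 6, 7, ….
Decoding zyhon: z−5=u, y−6=s, h−7=a, o−8=g, n−9=e.

usage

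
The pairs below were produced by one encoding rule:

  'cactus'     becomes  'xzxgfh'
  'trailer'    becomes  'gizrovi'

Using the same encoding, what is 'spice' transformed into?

Each pair mirrors across the alphabet (c↔x, a↔z, c↔x): positions sum to 25. This is the alphabet-reversal cipher (Atbash): a becomes z, b becomes y, etc.
For spice: s↔h, p↔k, i↔r, c↔x, e↔v.

hkrxv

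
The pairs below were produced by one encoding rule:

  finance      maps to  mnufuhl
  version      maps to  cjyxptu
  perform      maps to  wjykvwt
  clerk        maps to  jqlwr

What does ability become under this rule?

Shifts by position in finance: pos 0: f→m (+7), pos 1: i→n (+5), pos 2: n→u (+7), pos 3: a→f (+5) — repeating every 2. A repeating key of period 2 is used — shifts +7, +5 over and over.
On ability: a+7=h, b+5=g, i+7=p, l+5=q, i+7=p, t+5=y, y+7=f.

hgpqpyf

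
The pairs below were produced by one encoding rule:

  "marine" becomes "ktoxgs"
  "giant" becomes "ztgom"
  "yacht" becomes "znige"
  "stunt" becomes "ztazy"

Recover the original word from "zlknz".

The output letters match the input read backwards, each shifted +6: marine reversed is eniram. Read the word backwards and shift each letter +6.
Decoding zlknz: shift back: z−6=t, l−6=f, k−6=e, n−6=h, z−6=t → tfeht; then reverse → theft.

theft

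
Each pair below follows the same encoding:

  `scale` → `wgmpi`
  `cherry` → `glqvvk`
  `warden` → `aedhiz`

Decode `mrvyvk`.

It's a Vigenère-style cipher with numeric key [4,4,12]: position i shifts by key[i mod 3].
Decoding mrvyvk: m−4=i, r−4=n, v−12=j, y−4=u, v−4=r, k−12=y.

injury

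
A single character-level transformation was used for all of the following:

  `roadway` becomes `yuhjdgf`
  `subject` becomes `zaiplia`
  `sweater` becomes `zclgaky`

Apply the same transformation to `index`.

ptkke

A repeating key of period 2 is used — shifts +7, +6 over and over.
On index: i+7=p, n+6=t, d+7=k, e+6=k, x+7=e.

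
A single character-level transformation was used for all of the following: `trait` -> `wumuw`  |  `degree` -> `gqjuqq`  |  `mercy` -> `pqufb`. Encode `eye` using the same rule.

The shift depends on letter class: consonant t→w is +3, but vowel a→m is +12. Two shifts are in play — +12 for a/e/i/o/u, +3 for every other letter.
For eye: e(vowel)+12=q, y(cons)+3=b, e(vowel)+12=q.

qbq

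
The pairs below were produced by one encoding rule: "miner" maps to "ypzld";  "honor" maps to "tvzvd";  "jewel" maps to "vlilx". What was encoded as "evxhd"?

solar

The shifts repeat in a cycle of length 2: positions 0,1,… shift by +12, +7, then the pattern repeats.
Reversing it on evxhd: e−12=s, v−7=o, x−12=l, h−7=a, d−12=r.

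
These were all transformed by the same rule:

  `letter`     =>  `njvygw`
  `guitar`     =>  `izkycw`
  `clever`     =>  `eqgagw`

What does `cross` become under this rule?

ewqxu

Shifts by position in letter: pos 0: l→n (+2), pos 1: e→j (+5), pos 2: t→v (+2), pos 3: t→y (+5) — repeating every 2. It's a Vigenère-style cipher with numeric key [2,5]: position i shifts by key[i mod 2].
On cross: c+2=e, r+5=w, o+2=q, s+5=x, s+2=u.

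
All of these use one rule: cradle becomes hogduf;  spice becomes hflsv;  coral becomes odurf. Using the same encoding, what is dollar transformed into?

udoorg

The output letters match the input read backwards, each shifted +3: cradle reversed is eldarc. Read the word backwards and shift each letter +3.
On dollar: reverse → rallod; then shift: r+3=u, a+3=d, l+3=o, l+3=o, o+3=r, d+3=g.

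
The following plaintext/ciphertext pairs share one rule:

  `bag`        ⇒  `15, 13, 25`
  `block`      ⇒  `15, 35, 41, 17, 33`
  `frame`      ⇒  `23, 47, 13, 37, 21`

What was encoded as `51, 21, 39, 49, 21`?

tense

b(#2)→15 and a(#1)→13: differences scale by 2, so n = 2·pos + 11. With a=1..z=26, the number is 2·pos + 11.
Decoding 51, 21, 39, 49, 21: 51→(51−11)÷2=20=t, 21→(21−11)÷2=5=e, 39→(39−11)÷2=14=n, 49→(49−11)÷2=19=s, 21→(21−11)÷2=5=e.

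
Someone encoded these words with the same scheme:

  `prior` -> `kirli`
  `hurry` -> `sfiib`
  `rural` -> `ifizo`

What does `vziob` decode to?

Letters are reflected about the middle of the alphabet (position → 25−position): Atbash.
Decoding vziob: v↔e, z↔a, i↔r, o↔l, b↔y.

early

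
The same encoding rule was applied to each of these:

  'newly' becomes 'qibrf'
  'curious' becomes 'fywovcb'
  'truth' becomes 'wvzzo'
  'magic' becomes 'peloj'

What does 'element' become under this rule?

hpjslvc

The shift increases by 1 at each position, starting from +3: 3, 4, 5, ….
For element: e+3=h, l+4=p, e+5=j, m+6=s, e+7=l, n+8=v, t+9=c.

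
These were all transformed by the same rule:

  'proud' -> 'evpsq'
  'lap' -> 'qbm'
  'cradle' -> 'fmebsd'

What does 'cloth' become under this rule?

The word is reversed, then every letter is shifted forward by 1.
For cloth: reverse → htolc; then shift: h+1=i, t+1=u, o+1=p, l+1=m, c+1=d.

iupmd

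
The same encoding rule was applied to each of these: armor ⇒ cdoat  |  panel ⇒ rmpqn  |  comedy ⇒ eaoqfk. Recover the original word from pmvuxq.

Shifts by position in armor: pos 0: a→c (+2), pos 1: r→d (+12), pos 2: m→o (+2), pos 3: o→a (+12) — repeating every 2. It's a Vigenère-style cipher with numeric key [2,12]: position i shifts by key[i mod 2].
Decoding pmvuxq: p−2=n, m−12=a, v−2=t, u−12=i, x−2=v, q−12=e.

native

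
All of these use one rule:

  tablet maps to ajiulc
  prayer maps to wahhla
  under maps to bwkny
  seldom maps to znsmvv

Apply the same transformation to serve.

Shifts by position in tablet: pos 0: t→a (+7), pos 1: a→j (+9), pos 2: b→i (+7), pos 3: l→u (+9) — repeating every 2. A repeating key of period 2 is used — shifts +7, +9 over and over.
For serve: s+7=z, e+9=n, r+7=y, v+9=e, e+7=l.

znyel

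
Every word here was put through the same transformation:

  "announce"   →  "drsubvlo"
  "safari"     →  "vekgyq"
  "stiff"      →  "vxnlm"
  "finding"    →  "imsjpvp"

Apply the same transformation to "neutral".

qizzyiu

The shift increases by 1 at each position, starting from +3: 3, 4, 5, ….
On neutral: n+3=q, e+4=i, u+5=z, t+6=z, r+7=y, a+8=i, l+9=u.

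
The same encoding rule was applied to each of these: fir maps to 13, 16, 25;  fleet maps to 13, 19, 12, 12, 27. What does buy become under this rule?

9, 28, 32

f is letter #6 and maps to 13: an offset of 7. The number is (letter's place in the alphabet, a=1) + 7.
For buy: b=2→9, u=21→28, y=25→32.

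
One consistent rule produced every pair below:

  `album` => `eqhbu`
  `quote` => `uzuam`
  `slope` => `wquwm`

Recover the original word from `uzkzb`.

Letter i (0-indexed) is shifted by i+4, so successive shifts are 4, 5, 6, ….
Undoing it on uzkzb: u−4=q, z−5=u, k−6=e, z−7=s, b−8=t.

quest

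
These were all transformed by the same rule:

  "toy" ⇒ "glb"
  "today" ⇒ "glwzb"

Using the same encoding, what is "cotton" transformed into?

Each pair mirrors across the alphabet (t↔g, o↔l, y↔b): positions sum to 25. This is the alphabet-reversal cipher (Atbash): a becomes z, b becomes y, etc.
For cotton: c↔x, o↔l, t↔g, t↔g, o↔l, n↔m.

xlgglm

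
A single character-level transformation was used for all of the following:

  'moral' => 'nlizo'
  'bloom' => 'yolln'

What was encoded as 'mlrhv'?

noise

Each pair mirrors across the alphabet (m↔n, o↔l, r↔i): positions sum to 25. Letters are reflected about the middle of the alphabet (position → 25−position): Atbash.
Decoding mlrhv: m↔n, l↔o, r↔i, h↔s, v↔e.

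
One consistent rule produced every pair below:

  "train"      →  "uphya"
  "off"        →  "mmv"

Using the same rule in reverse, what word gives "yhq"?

The output letters match the input read backwards, each shifted +7: train reversed is niart. Read the word backwards and shift each letter +7.
Undoing it on yhq: shift back: y−7=r, h−7=a, q−7=j → raj; then reverse → jar.

jar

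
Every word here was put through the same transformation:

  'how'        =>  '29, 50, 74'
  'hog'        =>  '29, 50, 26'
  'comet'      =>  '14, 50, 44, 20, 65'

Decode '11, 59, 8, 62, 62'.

With a=1..z=26, the number is 3·pos + 5.
Reversing it on 11, 59, 8, 62, 62: 11→(11−5)÷3=2=b, 59→(59−5)÷3=18=r, 8→(8−5)÷3=1=a, 62→(62−5)÷3=19=s, 62→(62−5)÷3=19=s.

brass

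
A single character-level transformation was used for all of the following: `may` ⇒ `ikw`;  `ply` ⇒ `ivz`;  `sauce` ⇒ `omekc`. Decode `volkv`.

The output letters match the input read backwards, each shifted +10: may reversed is yam. Read the word backwards and shift each letter +10.
Undoing it on volkv: shift back: v−10=l, o−10=e, l−10=b, k−10=a, v−10=l → lebal; then reverse → label.

label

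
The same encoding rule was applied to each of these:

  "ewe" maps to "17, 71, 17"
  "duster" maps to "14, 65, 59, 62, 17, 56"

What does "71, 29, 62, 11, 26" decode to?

e(#5)→17 and w(#23)→71: differences scale by 3, so n = 3·pos + 2. Each letter becomes 3×(its alphabet position, a=1..z=26) + 2.
Decoding 71, 29, 62, 11, 26: 71→(71−2)÷3=23=w, 29→(29−2)÷3=9=i, 62→(62−2)÷3=20=t, 11→(11−2)÷3=3=c, 26→(26−2)÷3=8=h.

witch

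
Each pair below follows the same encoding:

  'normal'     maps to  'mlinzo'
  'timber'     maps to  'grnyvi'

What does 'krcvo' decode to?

Each pair mirrors across the alphabet (n↔m, o↔l, r↔i): positions sum to 25. Each letter is replaced by its mirror in the alphabet: a↔z, b↔y, c↔x, and so on (the Atbash cipher).
Reversing it on krcvo: k↔p, r↔i, c↔x, v↔e, o↔l.

pixel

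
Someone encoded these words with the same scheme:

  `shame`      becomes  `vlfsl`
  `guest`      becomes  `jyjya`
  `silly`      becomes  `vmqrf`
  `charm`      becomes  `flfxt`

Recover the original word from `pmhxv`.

micro

In shame: s→v is +3, h→l is +4, a→f is +5, m→s is +6 — the shift increases by 1 each position. The shift increases by 1 at each position, starting from +3: 3, 4, 5, ….
Decoding pmhxv: p−3=m, m−4=i, h−5=c, x−6=r, v−7=o.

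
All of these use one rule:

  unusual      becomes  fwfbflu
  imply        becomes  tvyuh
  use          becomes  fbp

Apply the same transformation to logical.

The shift depends on letter class: consonant n→w is +9, but vowel u→f is +11. The rule splits by letter class: vowels +11, consonants +9.
For logical: l(cons)+9=u, o(vowel)+11=z, g(cons)+9=p, i(vowel)+11=t, c(cons)+9=l, a(vowel)+11=l, l(cons)+9=u.

uzptllu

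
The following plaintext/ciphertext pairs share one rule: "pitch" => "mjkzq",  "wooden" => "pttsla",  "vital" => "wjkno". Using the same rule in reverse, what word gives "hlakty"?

This is an affine cipher: with a=0,…,z=25, each position x becomes (19x+13) mod 26.
Decoding hlakty: h(7)→11·(7−13)≡12=m; l(11)→11·(11−13)≡4=e; a(0)→11·(0−13)≡13=n; k(10)→11·(10−13)≡19=t; t(19)→11·(19−13)≡14=o; y(24)→11·(24−13)≡17=r (all mod 26).

mentor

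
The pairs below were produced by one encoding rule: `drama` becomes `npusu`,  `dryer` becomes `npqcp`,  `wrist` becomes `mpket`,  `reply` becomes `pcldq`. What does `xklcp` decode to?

d(3)→n(13) and r(17)→p(15) fit y≡15x+20 (mod 26); the inverse of 15 mod 26 is 7. Each letter's alphabet position (a=0..z=25) is mapped through 15·x+20 mod 26 — an affine cipher.
Reversing it on xklcp: x(23)→7·(23−20)≡21=v; k(10)→7·(10−20)≡8=i; l(11)→7·(11−20)≡15=p; c(2)→7·(2−20)≡4=e; p(15)→7·(15−20)≡17=r (all mod 26).

viper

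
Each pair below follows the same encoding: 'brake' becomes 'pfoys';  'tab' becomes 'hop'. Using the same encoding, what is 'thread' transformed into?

hvfsor

Compare letters: b→p is +14, r→f is +14, a→o is +14 — a constant shift. Every letter moves 14 places later in the alphabet, wrapping around z→a.
On thread: t+14=h, h+14=v, r+14=f, e+14=s, a+14=o, d+14=r.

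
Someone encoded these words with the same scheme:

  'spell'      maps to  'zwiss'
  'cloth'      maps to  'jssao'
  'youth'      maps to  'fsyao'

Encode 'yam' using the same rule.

The shift depends on letter class: consonant s→z is +7, but vowel e→i is +4. The rule splits by letter class: vowels +4, consonants +7.
Applying it to yam: y(cons)+7=f, a(vowel)+4=e, m(cons)+7=t.

fet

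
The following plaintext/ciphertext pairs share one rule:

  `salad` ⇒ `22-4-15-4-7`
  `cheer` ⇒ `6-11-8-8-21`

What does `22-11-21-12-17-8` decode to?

shrine

s is letter #19 and maps to 22: an offset of 3. Letters become their 1-based position plus 3 (so a→4, b→5, …).
Undoing it on 22-11-21-12-17-8: 22→(22−3)÷1=19=s, 11→(11−3)÷1=8=h, 21→(21−3)÷1=18=r, 12→(12−3)÷1=9=i, 17→(17−3)÷1=14=n, 8→(8−3)÷1=5=e.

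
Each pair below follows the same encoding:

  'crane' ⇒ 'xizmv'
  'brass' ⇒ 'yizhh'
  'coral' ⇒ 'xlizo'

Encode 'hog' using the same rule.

Each pair mirrors across the alphabet (c↔x, r↔i, a↔z): positions sum to 25. This is the alphabet-reversal cipher (Atbash): a becomes z, b becomes y, etc.
On hog: h↔s, o↔l, g↔t.

slt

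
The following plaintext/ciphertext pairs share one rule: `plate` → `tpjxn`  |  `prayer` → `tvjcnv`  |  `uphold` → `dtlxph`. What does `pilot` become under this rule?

trpxx

The shift depends on letter class: consonant p→t is +4, but vowel a→j is +9. The rule splits by letter class: vowels +9, consonants +4.
On pilot: p(cons)+4=t, i(vowel)+9=r, l(cons)+4=p, o(vowel)+9=x, t(cons)+4=x.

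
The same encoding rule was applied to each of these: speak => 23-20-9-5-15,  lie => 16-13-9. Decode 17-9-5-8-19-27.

meadow

s is letter #19 and maps to 23: an offset of 4. The number is (letter's place in the alphabet, a=1) + 4.
Undoing it on 17-9-5-8-19-27: 17→(17−4)÷1=13=m, 9→(9−4)÷1=5=e, 5→(5−4)÷1=1=a, 8→(8−4)÷1=4=d, 19→(19−4)÷1=15=o, 27→(27−4)÷1=23=w.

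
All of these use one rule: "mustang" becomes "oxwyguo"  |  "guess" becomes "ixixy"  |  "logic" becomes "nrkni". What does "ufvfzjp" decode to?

scratch

The shift increases by 1 at each position, starting from +2: 2, 3, 4, ….
Decoding ufvfzjp: u−2=s, f−3=c, v−4=r, f−5=a, z−6=t, j−7=c, p−8=h.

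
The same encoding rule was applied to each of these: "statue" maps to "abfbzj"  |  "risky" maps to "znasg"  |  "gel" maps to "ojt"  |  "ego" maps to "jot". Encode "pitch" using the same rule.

xnbkp

Vowels shift forward by 5 and consonants shift forward by 8.
On pitch: p(cons)+8=x, i(vowel)+5=n, t(cons)+8=b, c(cons)+8=k, h(cons)+8=p.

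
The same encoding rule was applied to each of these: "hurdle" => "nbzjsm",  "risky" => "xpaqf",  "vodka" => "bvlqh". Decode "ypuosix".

similar

The shifts repeat in a cycle of length 3: positions 0,1,… shift by +6, +7, +8, then the pattern repeats.
Reversing it on ypuosix: y−6=s, p−7=i, u−8=m, o−6=i, s−7=l, i−8=a, x−6=r.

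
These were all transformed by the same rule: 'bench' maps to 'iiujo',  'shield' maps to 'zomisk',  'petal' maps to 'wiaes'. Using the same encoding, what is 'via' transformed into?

The shift depends on letter class: consonant b→i is +7, but vowel e→i is +4. Vowels shift forward by 4 and consonants shift forward by 7.
Applying it to via: v(cons)+7=c, i(vowel)+4=m, a(vowel)+4=e.

cme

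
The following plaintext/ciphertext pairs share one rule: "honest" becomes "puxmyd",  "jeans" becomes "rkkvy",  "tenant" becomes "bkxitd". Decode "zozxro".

ripple

The shifts repeat in a cycle of length 3: positions 0,1,… shift by +8, +6, +10, then the pattern repeats.
Reversing it on zozxro: z−8=r, o−6=i, z−10=p, x−8=p, r−6=l, o−10=e.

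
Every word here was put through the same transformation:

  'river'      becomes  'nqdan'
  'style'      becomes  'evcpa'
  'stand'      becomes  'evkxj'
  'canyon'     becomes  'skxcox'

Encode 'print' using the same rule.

r(17)→n(13) and i(8)→q(16) fit y≡17x+10 (mod 26); the inverse of 17 mod 26 is 23. Each letter's alphabet position (a=0..z=25) is mapped through 17·x+10 mod 26 — an affine cipher.
For print: p(15)→17·15+10≡5=f; r(17)→17·17+10≡13=n; i(8)→17·8+10≡16=q; n(13)→17·13+10≡23=x; t(19)→17·19+10≡21=v (all mod 26).

fnqxv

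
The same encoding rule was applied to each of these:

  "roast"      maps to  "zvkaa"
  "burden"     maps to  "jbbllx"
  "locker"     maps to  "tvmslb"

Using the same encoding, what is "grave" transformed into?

The shifts repeat in a cycle of length 3: positions 0,1,… shift by +8, +7, +10, then the pattern repeats.
For grave: g+8=o, r+7=y, a+10=k, v+8=d, e+7=l.

oykdl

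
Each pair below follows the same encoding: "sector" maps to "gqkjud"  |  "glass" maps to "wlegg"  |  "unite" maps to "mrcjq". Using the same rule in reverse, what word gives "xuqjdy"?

poetry

s(18)→g(6) and e(4)→q(16) fit y≡3x+4 (mod 26); the inverse of 3 mod 26 is 9. This is an affine cipher: with a=0,…,z=25, each position x becomes (3x+4) mod 26.
Decoding xuqjdy: x(23)→9·(23−4)≡15=p; u(20)→9·(20−4)≡14=o; q(16)→9·(16−4)≡4=e; j(9)→9·(9−4)≡19=t; d(3)→9·(3−4)≡17=r; y(24)→9·(24−4)≡24=y (all mod 26).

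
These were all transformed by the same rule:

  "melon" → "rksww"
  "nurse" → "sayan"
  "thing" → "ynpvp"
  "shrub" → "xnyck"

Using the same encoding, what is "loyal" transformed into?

Each letter shifts forward by (position + 5), i.e. 5, 6, 7, … — the shift grows by one for each successive letter.
On loyal: l+5=q, o+6=u, y+7=f, a+8=i, l+9=u.

qufiu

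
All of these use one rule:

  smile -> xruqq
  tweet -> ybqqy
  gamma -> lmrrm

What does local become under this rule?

The rule splits by letter class: vowels +12, consonants +5.
Applying it to local: l(cons)+5=q, o(vowel)+12=a, c(cons)+5=h, a(vowel)+12=m, l(cons)+5=q.

qahmq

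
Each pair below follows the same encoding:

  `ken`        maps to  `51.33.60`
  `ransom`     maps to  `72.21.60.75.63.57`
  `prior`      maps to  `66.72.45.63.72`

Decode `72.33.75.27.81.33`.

k(#11)→51 and e(#5)→33: differences scale by 3, so n = 3·pos + 18. The formula is n = 3×(alphabet index, a=1) + 18.
Decoding 72.33.75.27.81.33: 72→(72−18)÷3=18=r, 33→(33−18)÷3=5=e, 75→(75−18)÷3=19=s, 27→(27−18)÷3=3=c, 81→(81−18)÷3=21=u, 33→(33−18)÷3=5=e.

rescue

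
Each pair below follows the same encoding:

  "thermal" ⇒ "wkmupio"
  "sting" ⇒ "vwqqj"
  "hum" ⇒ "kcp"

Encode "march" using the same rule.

piufk

The shift depends on letter class: consonant t→w is +3, but vowel e→m is +8. Vowels shift forward by 8 and consonants shift forward by 3.
For march: m(cons)+3=p, a(vowel)+8=i, r(cons)+3=u, c(cons)+3=f, h(cons)+3=k.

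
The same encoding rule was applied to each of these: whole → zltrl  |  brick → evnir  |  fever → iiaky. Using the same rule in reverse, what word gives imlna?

fight

In whole: w→z is +3, h→l is +4, o→t is +5, l→r is +6 — the shift increases by 1 each position. Each letter shifts forward by (position + 3), i.e. 3, 4, 5, … — the shift grows by one for each successive letter.
Decoding imlna: i−3=f, m−4=i, l−5=g, n−6=h, a−7=t.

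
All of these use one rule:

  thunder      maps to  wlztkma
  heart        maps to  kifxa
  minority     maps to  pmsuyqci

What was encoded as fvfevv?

crayon

The shift increases by 1 at each position, starting from +3: 3, 4, 5, ….
Reversing it on fvfevv: f−3=c, v−4=r, f−5=a, e−6=y, v−7=o, v−8=n.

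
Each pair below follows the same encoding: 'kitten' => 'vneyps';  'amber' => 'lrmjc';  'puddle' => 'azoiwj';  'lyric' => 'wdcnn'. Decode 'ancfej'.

Shifts by position in kitten: pos 0: k→v (+11), pos 1: i→n (+5), pos 2: t→e (+11), pos 3: t→y (+5) — repeating every 2. The shifts repeat in a cycle of length 2: positions 0,1,… shift by +11, +5, then the pattern repeats.
Decoding ancfej: a−11=p, n−5=i, c−11=r, f−5=a, e−11=t, j−5=e.

pirate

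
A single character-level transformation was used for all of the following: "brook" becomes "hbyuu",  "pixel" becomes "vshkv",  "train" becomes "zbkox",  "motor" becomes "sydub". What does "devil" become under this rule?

jofov

The shifts repeat in a cycle of length 3: positions 0,1,… shift by +6, +10, +10, then the pattern repeats.
On devil: d+6=j, e+10=o, v+10=f, i+6=o, l+10=v.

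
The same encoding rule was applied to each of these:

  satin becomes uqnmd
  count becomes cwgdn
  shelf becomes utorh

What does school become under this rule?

s(18)→u(20) and a(0)→q(16) fit y≡19x+16 (mod 26); the inverse of 19 mod 26 is 11. Treating letters as 0–25, the rule is x ↦ 19x + 16 (mod 26).
Applying it to school: s(18)→19·18+16≡20=u; c(2)→19·2+16≡2=c; h(7)→19·7+16≡19=t; o(14)→19·14+16≡22=w; o(14)→19·14+16≡22=w; l(11)→19·11+16≡17=r (all mod 26).

uctwwr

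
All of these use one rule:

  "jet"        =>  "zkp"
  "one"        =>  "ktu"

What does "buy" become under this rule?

eah

The output letters match the input read backwards, each shifted +6: jet reversed is tej. The word is reversed, then every letter is shifted forward by 6.
Applying it to buy: reverse → yub; then shift: y+6=e, u+6=a, b+6=h.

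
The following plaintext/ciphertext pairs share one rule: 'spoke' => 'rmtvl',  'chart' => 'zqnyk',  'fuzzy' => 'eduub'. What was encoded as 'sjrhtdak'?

Each letter's alphabet position (a=0..z=25) is mapped through 19·x+13 mod 26 — an affine cipher.
Decoding sjrhtdak: s(18)→11·(18−13)≡3=d; j(9)→11·(9−13)≡8=i; r(17)→11·(17−13)≡18=s; h(7)→11·(7−13)≡12=m; t(19)→11·(19−13)≡14=o; d(3)→11·(3−13)≡20=u; a(0)→11·(0−13)≡13=n; k(10)→11·(10−13)≡19=t (all mod 26).

dismount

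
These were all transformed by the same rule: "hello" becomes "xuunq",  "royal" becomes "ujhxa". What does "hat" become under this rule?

cjq

The output letters match the input read backwards, each shifted +9: hello reversed is olleh. Two steps: reverse the string, then apply a Caesar shift of +9.
Applying it to hat: reverse → tah; then shift: t+9=c, a+9=j, h+9=q.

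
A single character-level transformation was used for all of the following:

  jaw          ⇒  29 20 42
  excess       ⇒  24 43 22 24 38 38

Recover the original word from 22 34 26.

cog

Each letter is replaced by its alphabet position (a=1..z=26) + 19.
Decoding 22 34 26: 22→(22−19)÷1=3=c, 34→(34−19)÷1=15=o, 26→(26−19)÷1=7=g.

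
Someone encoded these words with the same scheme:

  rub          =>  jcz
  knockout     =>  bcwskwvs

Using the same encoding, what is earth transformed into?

Read the word backwards and shift each letter +8.
Applying it to earth: reverse → htrae; then shift: h+8=p, t+8=b, r+8=z, a+8=i, e+8=m.

pbzim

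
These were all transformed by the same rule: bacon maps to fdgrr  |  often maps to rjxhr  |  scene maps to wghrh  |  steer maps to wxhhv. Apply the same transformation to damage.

The shift depends on letter class: consonant b→f is +4, but vowel a→d is +3. Two shifts are in play — +3 for a/e/i/o/u, +4 for every other letter.
On damage: d(cons)+4=h, a(vowel)+3=d, m(cons)+4=q, a(vowel)+3=d, g(cons)+4=k, e(vowel)+3=h.

hdqdkh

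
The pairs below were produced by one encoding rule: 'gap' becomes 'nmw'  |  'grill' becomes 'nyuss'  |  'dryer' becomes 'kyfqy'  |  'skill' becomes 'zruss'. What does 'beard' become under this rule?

iqmyk

The shift depends on letter class: consonant g→n is +7, but vowel a→m is +12. Vowels shift forward by 12 and consonants shift forward by 7.
On beard: b(cons)+7=i, e(vowel)+12=q, a(vowel)+12=m, r(cons)+7=y, d(cons)+7=k.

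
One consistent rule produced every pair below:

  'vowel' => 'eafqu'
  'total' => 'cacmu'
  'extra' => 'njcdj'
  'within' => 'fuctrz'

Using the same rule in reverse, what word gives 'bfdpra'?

studio

Shifts by position in vowel: pos 0: v→e (+9), pos 1: o→a (+12), pos 2: w→f (+9), pos 3: e→q (+12) — repeating every 2. It's a Vigenère-style cipher with numeric key [9,12]: position i shifts by key[i mod 2].
Undoing it on bfdpra: b−9=s, f−12=t, d−9=u, p−12=d, r−9=i, a−12=o.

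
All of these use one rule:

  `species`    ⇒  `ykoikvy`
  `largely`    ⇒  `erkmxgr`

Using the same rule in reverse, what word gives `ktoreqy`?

skyline

The output letters match the input read backwards, each shifted +6: species reversed is seiceps. Read the word backwards and shift each letter +6.
Decoding ktoreqy: shift back: k−6=e, t−6=n, o−6=i, r−6=l, e−6=y, q−6=k, y−6=s → enilyks; then reverse → skyline.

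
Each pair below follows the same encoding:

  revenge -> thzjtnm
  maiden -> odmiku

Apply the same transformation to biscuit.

Each letter shifts forward by (position + 2), i.e. 2, 3, 4, … — the shift grows by one for each successive letter.
Applying it to biscuit: b+2=d, i+3=l, s+4=w, c+5=h, u+6=a, i+7=p, t+8=b.

dlwhapb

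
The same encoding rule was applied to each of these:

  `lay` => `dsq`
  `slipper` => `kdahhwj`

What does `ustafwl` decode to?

cabinet

Compare letters: l→d is +18, a→s is +18, y→q is +18 — a constant shift. It's a constant shift of +18 (ROT18).
Decoding ustafwl: u−18=c, s−18=a, t−18=b, a−18=i, f−18=n, w−18=e, l−18=t.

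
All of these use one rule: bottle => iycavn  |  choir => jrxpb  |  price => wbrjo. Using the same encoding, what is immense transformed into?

Shifts by position in bottle: pos 0: b→i (+7), pos 1: o→y (+10), pos 2: t→c (+9), pos 3: t→a (+7), pos 4: l→v (+10), pos 5: e→n (+9) — repeating every 3. It's a Vigenère-style cipher with numeric key [7,10,9]: position i shifts by key[i mod 3].
On immense: i+7=p, m+10=w, m+9=v, e+7=l, n+10=x, s+9=b, e+7=l.

pwvlxbl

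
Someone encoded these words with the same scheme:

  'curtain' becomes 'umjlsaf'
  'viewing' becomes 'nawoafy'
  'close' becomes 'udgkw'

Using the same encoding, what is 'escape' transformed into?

wkushw

Compare letters: c→u is +18, u→m is +18, r→j is +18 — a constant shift. This is a Caesar cipher with shift 18.
Applying it to escape: e+18=w, s+18=k, c+18=u, a+18=s, p+18=h, e+18=w.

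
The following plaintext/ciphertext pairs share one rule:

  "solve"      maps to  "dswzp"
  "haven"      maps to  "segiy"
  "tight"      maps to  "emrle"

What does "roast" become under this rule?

cslwe

Shifts by position in solve: pos 0: s→d (+11), pos 1: o→s (+4), pos 2: l→w (+11), pos 3: v→z (+4) — repeating every 2. It's a Vigenère-style cipher with numeric key [11,4]: position i shifts by key[i mod 2].
On roast: r+11=c, o+4=s, a+11=l, s+4=w, t+11=e.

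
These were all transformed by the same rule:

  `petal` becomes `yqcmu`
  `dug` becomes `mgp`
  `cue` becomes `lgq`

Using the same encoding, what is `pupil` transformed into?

The rule splits by letter class: vowels +12, consonants +9.
Applying it to pupil: p(cons)+9=y, u(vowel)+12=g, p(cons)+9=y, i(vowel)+12=u, l(cons)+9=u.

ygyuu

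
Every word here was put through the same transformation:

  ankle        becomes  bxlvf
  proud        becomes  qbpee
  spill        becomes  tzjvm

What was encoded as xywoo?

woven

It's a Vigenère-style cipher with numeric key [1,10]: position i shifts by key[i mod 2].
Decoding xywoo: x−1=w, y−10=o, w−1=v, o−10=e, o−1=n.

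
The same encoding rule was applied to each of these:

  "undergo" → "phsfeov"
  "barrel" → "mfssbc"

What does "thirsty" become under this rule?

Read the word backwards and shift each letter +1.
On thirsty: reverse → ytsriht; then shift: y+1=z, t+1=u, s+1=t, r+1=s, i+1=j, h+1=i, t+1=u.

zutsjiu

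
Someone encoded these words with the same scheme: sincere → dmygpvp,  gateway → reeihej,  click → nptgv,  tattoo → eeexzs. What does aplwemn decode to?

plastic

Shifts by position in sincere: pos 0: s→d (+11), pos 1: i→m (+4), pos 2: n→y (+11), pos 3: c→g (+4) — repeating every 2. A repeating key of period 2 is used — shifts +11, +4 over and over.
Decoding aplwemn: a−11=p, p−4=l, l−11=a, w−4=s, e−11=t, m−4=i, n−11=c.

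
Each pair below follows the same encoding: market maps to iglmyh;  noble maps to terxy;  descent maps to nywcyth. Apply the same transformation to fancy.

jgtck

m(12)→i(8) and a(0)→g(6) fit y≡11x+6 (mod 26); the inverse of 11 mod 26 is 19. Each letter's alphabet position (a=0..z=25) is mapped through 11·x+6 mod 26 — an affine cipher.
On fancy: f(5)→11·5+6≡9=j; a(0)→11·0+6≡6=g; n(13)→11·13+6≡19=t; c(2)→11·2+6≡2=c; y(24)→11·24+6≡10=k (all mod 26).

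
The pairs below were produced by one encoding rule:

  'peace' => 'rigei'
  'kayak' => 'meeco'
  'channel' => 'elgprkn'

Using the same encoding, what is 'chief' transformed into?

elogj

The shifts repeat in a cycle of length 3: positions 0,1,… shift by +2, +4, +6, then the pattern repeats.
For chief: c+2=e, h+4=l, i+6=o, e+2=g, f+4=j.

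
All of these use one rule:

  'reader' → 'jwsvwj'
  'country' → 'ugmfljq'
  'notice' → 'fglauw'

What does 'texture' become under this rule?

Every letter moves 18 places later in the alphabet, wrapping around z→a.
Applying it to texture: t+18=l, e+18=w, x+18=p, t+18=l, u+18=m, r+18=j, e+18=w.

lwplmjw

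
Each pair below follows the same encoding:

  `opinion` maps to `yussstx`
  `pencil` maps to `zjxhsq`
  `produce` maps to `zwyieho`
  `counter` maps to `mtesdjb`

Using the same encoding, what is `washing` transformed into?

Shifts by position in opinion: pos 0: o→y (+10), pos 1: p→u (+5), pos 2: i→s (+10), pos 3: n→s (+5) — repeating every 2. The shifts repeat in a cycle of length 2: positions 0,1,… shift by +10, +5, then the pattern repeats.
For washing: w+10=g, a+5=f, s+10=c, h+5=m, i+10=s, n+5=s, g+10=q.

gfcmssq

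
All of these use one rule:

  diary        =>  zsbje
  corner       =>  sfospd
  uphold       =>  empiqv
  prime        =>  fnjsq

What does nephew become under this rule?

The output letters match the input read backwards, each shifted +1: diary reversed is yraid. The word is reversed, then every letter is shifted forward by 1.
Applying it to nephew: reverse → wehpen; then shift: w+1=x, e+1=f, h+1=i, p+1=q, e+1=f, n+1=o.

xfiqfo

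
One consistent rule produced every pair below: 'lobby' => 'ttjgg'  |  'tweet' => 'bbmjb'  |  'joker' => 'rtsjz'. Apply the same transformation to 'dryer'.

Shifts by position in lobby: pos 0: l→t (+8), pos 1: o→t (+5), pos 2: b→j (+8), pos 3: b→g (+5) — repeating every 2. It's a Vigenère-style cipher with numeric key [8,5]: position i shifts by key[i mod 2].
On dryer: d+8=l, r+5=w, y+8=g, e+5=j, r+8=z.

lwgjz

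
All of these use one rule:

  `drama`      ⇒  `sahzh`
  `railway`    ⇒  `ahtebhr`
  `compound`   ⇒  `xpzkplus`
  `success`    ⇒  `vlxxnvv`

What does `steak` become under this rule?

vqnhj

d(3)→s(18) and r(17)→a(0) fit y≡21x+7 (mod 26); the inverse of 21 mod 26 is 5. Treating letters as 0–25, the rule is x ↦ 21x + 7 (mod 26).
On steak: s(18)→21·18+7≡21=v; t(19)→21·19+7≡16=q; e(4)→21·4+7≡13=n; a(0)→21·0+7≡7=h; k(10)→21·10+7≡9=j (all mod 26).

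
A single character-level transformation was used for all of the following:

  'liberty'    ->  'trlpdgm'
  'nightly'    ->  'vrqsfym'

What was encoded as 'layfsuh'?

In liberty: l→t is +8, i→r is +9, b→l is +10, e→p is +11 — the shift increases by 1 each position. Each letter shifts forward by (position + 8), i.e. 8, 9, 10, … — the shift grows by one for each successive letter.
Undoing it on layfsuh: l−8=d, a−9=r, y−10=o, f−11=u, s−12=g, u−13=h, h−14=t.

drought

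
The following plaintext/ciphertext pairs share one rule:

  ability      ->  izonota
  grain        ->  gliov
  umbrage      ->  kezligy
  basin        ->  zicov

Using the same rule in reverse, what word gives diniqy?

a(0)→i(8) and b(1)→z(25) fit y≡17x+8 (mod 26); the inverse of 17 mod 26 is 23. Each letter's alphabet position (a=0..z=25) is mapped through 17·x+8 mod 26 — an affine cipher.
Undoing it on diniqy: d(3)→23·(3−8)≡15=p; i(8)→23·(8−8)≡0=a; n(13)→23·(13−8)≡11=l; i(8)→23·(8−8)≡0=a; q(16)→23·(16−8)≡2=c; y(24)→23·(24−8)≡4=e (all mod 26).

palace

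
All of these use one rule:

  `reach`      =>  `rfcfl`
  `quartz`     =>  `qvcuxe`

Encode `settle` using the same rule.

sfvwpj

In reach: r→r is +0, e→f is +1, a→c is +2, c→f is +3 — the shift increases by 1 each position. Letter i (0-indexed) is shifted by i+0, so successive shifts are 0, 1, 2, ….
For settle: s+0=s, e+1=f, t+2=v, t+3=w, l+4=p, e+5=j.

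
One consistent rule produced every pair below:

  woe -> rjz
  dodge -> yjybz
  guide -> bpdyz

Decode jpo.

Compare letters: w→r is +21, o→j is +21, e→z is +21 — a constant shift. It's a constant shift of +21 (ROT21).
Reversing it on jpo: j−21=o, p−21=u, o−21=t.

out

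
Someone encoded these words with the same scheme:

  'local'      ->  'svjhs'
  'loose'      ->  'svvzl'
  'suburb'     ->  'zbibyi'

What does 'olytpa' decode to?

hermit

Compare letters: l→s is +7, o→v is +7, c→j is +7 — a constant shift. This is a Caesar cipher with shift 7.
Reversing it on olytpa: o−7=h, l−7=e, y−7=r, t−7=m, p−7=i, a−7=t.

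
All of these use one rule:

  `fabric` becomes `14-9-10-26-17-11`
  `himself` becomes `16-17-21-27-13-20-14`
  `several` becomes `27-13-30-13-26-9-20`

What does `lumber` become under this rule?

f is letter #6 and maps to 14: an offset of 8. Each letter is replaced by its alphabet position (a=1..z=26) + 8.
For lumber: l=12→20, u=21→29, m=13→21, b=2→10, e=5→13, r=18→26.

20-29-21-10-13-26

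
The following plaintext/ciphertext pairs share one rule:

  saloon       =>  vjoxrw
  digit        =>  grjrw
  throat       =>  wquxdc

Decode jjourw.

The shifts repeat in a cycle of length 2: positions 0,1,… shift by +3, +9, then the pattern repeats.
Reversing it on jjourw: j−3=g, j−9=a, o−3=l, u−9=l, r−3=o, w−9=n.

gallon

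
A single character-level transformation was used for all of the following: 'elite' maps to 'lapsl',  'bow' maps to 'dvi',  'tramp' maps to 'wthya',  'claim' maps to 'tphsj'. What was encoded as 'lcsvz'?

The output letters match the input read backwards, each shifted +7: elite reversed is etile. Two steps: reverse the string, then apply a Caesar shift of +7.
Undoing it on lcsvz: shift back: l−7=e, c−7=v, s−7=l, v−7=o, z−7=s → evlos; then reverse → solve.

solve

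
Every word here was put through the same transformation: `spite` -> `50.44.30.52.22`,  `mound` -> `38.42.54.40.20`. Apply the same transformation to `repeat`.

48.22.44.22.14.52

s(#19)→50 and p(#16)→44: differences scale by 2, so n = 2·pos + 12. Each letter becomes 2×(its alphabet position, a=1..z=26) + 12.
For repeat: r=18→48, e=5→22, p=16→44, e=5→22, a=1→14, t=20→52.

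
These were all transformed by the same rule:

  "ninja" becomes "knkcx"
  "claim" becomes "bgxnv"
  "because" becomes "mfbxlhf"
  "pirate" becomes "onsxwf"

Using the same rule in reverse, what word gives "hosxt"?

This is an affine cipher: with a=0,…,z=25, each position x becomes (15x+23) mod 26.
Undoing it on hosxt: h(7)→7·(7−23)≡18=s; o(14)→7·(14−23)≡15=p; s(18)→7·(18−23)≡17=r; x(23)→7·(23−23)≡0=a; t(19)→7·(19−23)≡24=y (all mod 26).

spray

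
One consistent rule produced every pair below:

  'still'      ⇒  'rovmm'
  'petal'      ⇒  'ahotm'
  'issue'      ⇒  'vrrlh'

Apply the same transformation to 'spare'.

ratuh

s(18)→r(17) and t(19)→o(14) fit y≡23x+19 (mod 26); the inverse of 23 mod 26 is 17. Treating letters as 0–25, the rule is x ↦ 23x + 19 (mod 26).
Applying it to spare: s(18)→23·18+19≡17=r; p(15)→23·15+19≡0=a; a(0)→23·0+19≡19=t; r(17)→23·17+19≡20=u; e(4)→23·4+19≡7=h (all mod 26).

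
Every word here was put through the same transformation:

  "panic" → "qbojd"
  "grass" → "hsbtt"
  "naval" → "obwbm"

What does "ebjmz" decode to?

daily

Compare letters: p→q is +1, a→b is +1, n→o is +1 — a constant shift. Each letter is shifted forward by 1 in the alphabet (a Caesar shift of +1).
Decoding ebjmz: e−1=d, b−1=a, j−1=i, m−1=l, z−1=y.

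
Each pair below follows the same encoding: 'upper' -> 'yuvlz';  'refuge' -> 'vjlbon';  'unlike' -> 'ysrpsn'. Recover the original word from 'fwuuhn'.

In upper: u→y is +4, p→u is +5, p→v is +6, e→l is +7 — the shift increases by 1 each position. The shift increases by 1 at each position, starting from +4: 4, 5, 6, ….
Undoing it on fwuuhn: f−4=b, w−5=r, u−6=o, u−7=n, h−8=z, n−9=e.

bronze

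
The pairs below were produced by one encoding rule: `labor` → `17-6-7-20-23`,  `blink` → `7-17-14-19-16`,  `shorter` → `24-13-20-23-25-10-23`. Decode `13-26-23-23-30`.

hurry

The number is (letter's place in the alphabet, a=1) + 5.
Reversing it on 13-26-23-23-30: 13→(13−5)÷1=8=h, 26→(26−5)÷1=21=u, 23→(23−5)÷1=18=r, 23→(23−5)÷1=18=r, 30→(30−5)÷1=25=y.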